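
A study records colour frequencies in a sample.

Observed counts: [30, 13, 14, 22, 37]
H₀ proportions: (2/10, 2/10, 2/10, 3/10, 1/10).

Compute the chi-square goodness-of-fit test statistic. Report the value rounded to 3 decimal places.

test statistic = 70.451

n = 116; E_i = n·p_i = [23.20, 23.20, 23.20, 34.80, 11.60]
χ² = (30−23.20)²/23.20 + (13−23.20)²/23.20 + (14−23.20)²/23.20 + (22−34.80)²/34.80 + (37−11.60)²/11.60 = 70.4511
df = 4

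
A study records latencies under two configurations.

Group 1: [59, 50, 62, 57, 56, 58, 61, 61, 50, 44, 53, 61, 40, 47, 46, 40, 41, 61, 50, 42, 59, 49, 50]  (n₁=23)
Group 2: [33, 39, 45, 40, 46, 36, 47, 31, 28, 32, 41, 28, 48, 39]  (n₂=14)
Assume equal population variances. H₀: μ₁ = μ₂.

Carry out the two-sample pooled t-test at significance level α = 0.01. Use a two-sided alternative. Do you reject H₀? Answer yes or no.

reject H₀: yes

x̄₁=52.043, s₁=7.565, n₁=23
x̄₂=38.071, s₂=6.922, n₂=14
s_p² = [22·7.565² + 13·6.922²]/35 = 53.7681
SE = √(s_p²·(1/23+1/14)) = 2.4856
t = (52.043−38.071)/2.4856 = 5.6211
df = 35
p-value (two-sided) = 0.00000
At α=0.01: p < α → reject H₀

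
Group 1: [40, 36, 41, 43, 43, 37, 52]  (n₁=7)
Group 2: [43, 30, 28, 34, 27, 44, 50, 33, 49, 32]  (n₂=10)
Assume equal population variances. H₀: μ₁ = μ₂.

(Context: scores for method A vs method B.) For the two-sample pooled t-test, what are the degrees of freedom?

df = n₁ + n₂ − 2 = 7 + 10 − 2 = 15

degrees of freedom = 15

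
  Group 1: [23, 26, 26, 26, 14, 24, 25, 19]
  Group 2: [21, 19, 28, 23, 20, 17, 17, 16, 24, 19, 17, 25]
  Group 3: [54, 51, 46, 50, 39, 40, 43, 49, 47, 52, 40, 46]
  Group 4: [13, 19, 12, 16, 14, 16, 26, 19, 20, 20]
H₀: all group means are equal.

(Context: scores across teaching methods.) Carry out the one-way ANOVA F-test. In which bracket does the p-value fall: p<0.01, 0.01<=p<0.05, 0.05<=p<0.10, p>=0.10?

p-value bracket: p<0.01

Group means [22.88, 20.50, 46.42, 17.50], grand mean 27.643
SSB = Σnᵢ(x̄ᵢ−x̄)² = 6052.351; SSW = ΣΣ(x−x̄ᵢ)² = 721.292
MSB = 6052.351/3 = 2017.4504; MSW = 721.292/38 = 18.9814
F = MSB/MSW = 106.2859
df = (3, 38)
p-value (upper-tail) = 0.00000
→ bracket: p<0.01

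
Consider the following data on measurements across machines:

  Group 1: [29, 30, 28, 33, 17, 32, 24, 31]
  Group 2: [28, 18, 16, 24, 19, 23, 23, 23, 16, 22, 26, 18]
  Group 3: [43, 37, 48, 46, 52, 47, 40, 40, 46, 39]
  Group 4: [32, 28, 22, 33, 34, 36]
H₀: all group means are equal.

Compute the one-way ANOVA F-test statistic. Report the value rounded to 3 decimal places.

Group means [28.00, 21.33, 43.80, 30.83], grand mean 30.639
SSB = Σnᵢ(x̄ᵢ−x̄)² = 2827.206; SSW = ΣΣ(x−x̄ᵢ)² = 691.100
MSB = 2827.206/3 = 942.4019; MSW = 691.100/32 = 21.5969
F = MSB/MSW = 43.6360
df = (3, 32)

test statistic = 43.636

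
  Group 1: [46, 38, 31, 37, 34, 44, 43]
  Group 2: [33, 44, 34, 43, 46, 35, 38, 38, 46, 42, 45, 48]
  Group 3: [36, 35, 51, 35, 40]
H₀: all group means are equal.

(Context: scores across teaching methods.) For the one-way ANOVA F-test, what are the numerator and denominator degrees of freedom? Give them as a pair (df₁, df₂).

degrees of freedom = [2, 21]

k = 3 groups, N = 24 total
df = (k−1, N−k) = (3−1, 24−3) = (2, 21)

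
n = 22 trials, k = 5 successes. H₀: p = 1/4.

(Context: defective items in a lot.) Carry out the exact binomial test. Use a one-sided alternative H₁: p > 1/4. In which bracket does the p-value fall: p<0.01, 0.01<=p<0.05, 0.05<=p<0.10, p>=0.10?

p-value bracket: p>=0.10

Exact binomial: n=22, k=5, p₀=1/4=0.2500
P(X≥5) from Σ C(n,i)·p₀^i·(1−p₀)^(n−i)
p-value (one-sided, H₁ greater) = 0.67651
→ bracket: p>=0.10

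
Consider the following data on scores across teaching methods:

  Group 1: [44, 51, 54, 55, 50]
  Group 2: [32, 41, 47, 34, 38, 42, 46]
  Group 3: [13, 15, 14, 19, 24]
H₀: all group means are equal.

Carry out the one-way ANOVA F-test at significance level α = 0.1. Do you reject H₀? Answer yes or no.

reject H₀: yes

Group means [50.80, 40.00, 17.00], grand mean 36.412
SSB = Σnᵢ(x̄ᵢ−x̄)² = 3009.318; SSW = ΣΣ(x−x̄ᵢ)² = 350.800
MSB = 3009.318/2 = 1504.6588; MSW = 350.800/14 = 25.0571
F = MSB/MSW = 60.0491
df = (2, 14)
p-value (upper-tail) = 0.00000
At α=0.1: p < α → reject H₀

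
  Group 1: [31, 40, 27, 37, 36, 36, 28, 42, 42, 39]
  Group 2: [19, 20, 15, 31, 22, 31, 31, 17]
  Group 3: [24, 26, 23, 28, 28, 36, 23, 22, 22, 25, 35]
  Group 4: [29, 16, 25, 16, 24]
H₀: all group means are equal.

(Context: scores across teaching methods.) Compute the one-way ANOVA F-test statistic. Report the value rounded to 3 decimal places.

test statistic = 10.326

Group means [35.80, 23.25, 26.55, 22.00], grand mean 27.824
SSB = Σnᵢ(x̄ᵢ−x̄)² = 991.114; SSW = ΣΣ(x−x̄ᵢ)² = 959.827
MSB = 991.114/3 = 330.3713; MSW = 959.827/30 = 31.9942
F = MSB/MSW = 10.3260
df = (3, 30)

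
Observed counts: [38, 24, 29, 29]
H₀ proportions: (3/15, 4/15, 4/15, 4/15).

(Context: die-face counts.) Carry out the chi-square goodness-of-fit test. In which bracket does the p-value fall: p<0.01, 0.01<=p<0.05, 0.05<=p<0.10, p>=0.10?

n = 120; E_i = n·p_i = [24.00, 32.00, 32.00, 32.00]
χ² = (38−24.00)²/24.00 + (24−32.00)²/32.00 + (29−32.00)²/32.00 + (29−32.00)²/32.00 = 10.7292
df = 3
p-value (upper-tail) = 0.01328
→ bracket: 0.01<=p<0.05

p-value bracket: 0.01<=p<0.05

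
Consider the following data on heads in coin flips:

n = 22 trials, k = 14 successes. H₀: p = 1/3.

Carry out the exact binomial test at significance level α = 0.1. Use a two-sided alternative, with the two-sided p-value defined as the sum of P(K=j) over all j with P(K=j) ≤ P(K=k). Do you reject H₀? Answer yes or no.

reject H₀: yes

Exact binomial: n=22, k=14, p₀=1/3=0.3333
P(X=j) = C(n,j)·p₀^j·(1−p₀)^(n−j); p = Σ P(X=j) over j with P(X=j) ≤ P(X=14)
p-value (two-sided) = 0.00509
At α=0.1: p < α → reject H₀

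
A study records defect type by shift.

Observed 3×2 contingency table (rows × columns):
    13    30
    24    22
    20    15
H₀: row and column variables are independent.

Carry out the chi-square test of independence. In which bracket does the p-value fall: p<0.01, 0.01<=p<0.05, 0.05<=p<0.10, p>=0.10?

p-value bracket: 0.01<=p<0.05

Row totals [43, 46, 35], col totals [57, 67], n=124
χ² = (13−19.77)²/19.77 + (30−23.23)²/23.23 + (24−21.15)²/21.15 + (22−24.85)²/24.85 + (20−16.09)²/16.09 + (15−18.91)²/18.91 = 6.7597
df = 2
p-value (upper-tail) = 0.03405
→ bracket: 0.01<=p<0.05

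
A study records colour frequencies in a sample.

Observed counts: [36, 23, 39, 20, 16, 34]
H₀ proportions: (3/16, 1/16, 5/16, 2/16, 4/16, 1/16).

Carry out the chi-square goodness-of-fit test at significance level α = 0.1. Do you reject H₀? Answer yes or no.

reject H₀: yes

n = 168; E_i = n·p_i = [31.50, 10.50, 52.50, 21.00, 42.00, 10.50]
χ² = (36−31.50)²/31.50 + (23−10.50)²/10.50 + (39−52.50)²/52.50 + (20−21.00)²/21.00 + (16−42.00)²/42.00 + (34−10.50)²/10.50 = 87.7333
df = 5
p-value (upper-tail) = 0.00000
At α=0.1: p < α → reject H₀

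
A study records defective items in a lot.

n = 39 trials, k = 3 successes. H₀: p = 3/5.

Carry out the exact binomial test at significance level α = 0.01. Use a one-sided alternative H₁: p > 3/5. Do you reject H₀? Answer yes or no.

reject H₀: no

Exact binomial: n=39, k=3, p₀=3/5=0.6000
P(X≥3) from Σ C(n,i)·p₀^i·(1−p₀)^(n−i)
p-value (one-sided, H₁ greater) = 1.00000
At α=0.01: p ≥ α → fail to reject H₀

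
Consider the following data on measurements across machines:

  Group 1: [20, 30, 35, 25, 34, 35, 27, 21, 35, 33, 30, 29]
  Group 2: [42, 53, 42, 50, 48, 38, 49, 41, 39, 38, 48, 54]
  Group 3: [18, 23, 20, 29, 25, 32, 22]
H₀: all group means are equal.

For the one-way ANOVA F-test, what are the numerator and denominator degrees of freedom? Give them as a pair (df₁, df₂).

degrees of freedom = [2, 28]

k = 3 groups, N = 31 total
df = (k−1, N−k) = (3−1, 31−3) = (2, 28)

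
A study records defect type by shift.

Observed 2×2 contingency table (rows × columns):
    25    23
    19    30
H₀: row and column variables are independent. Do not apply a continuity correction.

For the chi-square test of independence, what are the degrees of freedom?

df = (r−1)(c−1) = (2−1)·(2−1) = 1

degrees of freedom = 1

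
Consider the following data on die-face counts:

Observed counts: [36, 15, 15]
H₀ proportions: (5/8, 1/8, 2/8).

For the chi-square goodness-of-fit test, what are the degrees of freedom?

degrees of freedom = 2

df = k − 1 = 3 − 1 = 2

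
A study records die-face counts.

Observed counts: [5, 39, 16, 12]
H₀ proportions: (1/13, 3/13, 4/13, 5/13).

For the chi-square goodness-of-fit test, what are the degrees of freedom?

df = k − 1 = 4 − 1 = 3

degrees of freedom = 3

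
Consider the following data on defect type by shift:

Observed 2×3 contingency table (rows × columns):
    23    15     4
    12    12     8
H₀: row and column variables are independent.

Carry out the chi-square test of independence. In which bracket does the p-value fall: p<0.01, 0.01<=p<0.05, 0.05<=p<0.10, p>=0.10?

Row totals [42, 32], col totals [35, 27, 12], n=74
χ² = (23−19.86)²/19.86 + (15−15.32)²/15.32 + (4−6.81)²/6.81 + (12−15.14)²/15.14 + (12−11.68)²/11.68 + (8−5.19)²/5.19 = 3.8426
df = 2
p-value (upper-tail) = 0.14641
→ bracket: p>=0.10

p-value bracket: p>=0.10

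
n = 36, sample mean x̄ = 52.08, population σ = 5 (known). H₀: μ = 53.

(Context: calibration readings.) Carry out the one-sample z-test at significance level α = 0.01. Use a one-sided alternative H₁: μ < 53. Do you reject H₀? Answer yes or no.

reject H₀: no

SE = σ/√n = 5/√36 = 0.8333
z = (x̄−μ₀)/SE = (52.08−53)/0.8333 = -1.1040
p-value (one-sided, H₁ less) = 0.13480
At α=0.01: p ≥ α → fail to reject H₀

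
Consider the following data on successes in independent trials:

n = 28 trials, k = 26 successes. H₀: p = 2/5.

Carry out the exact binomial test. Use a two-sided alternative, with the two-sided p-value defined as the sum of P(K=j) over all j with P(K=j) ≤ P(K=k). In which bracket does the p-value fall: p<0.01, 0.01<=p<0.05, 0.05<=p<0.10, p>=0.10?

Exact binomial: n=28, k=26, p₀=2/5=0.4000
P(X=j) = C(n,j)·p₀^j·(1−p₀)^(n−j); p = Σ P(X=j) over j with P(X=j) ≤ P(X=26)
p-value (two-sided) = 0.00000
→ bracket: p<0.01

p-value bracket: p<0.01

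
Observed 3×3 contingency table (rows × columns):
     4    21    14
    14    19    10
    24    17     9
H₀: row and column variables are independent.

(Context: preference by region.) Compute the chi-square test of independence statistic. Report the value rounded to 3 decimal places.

Row totals [39, 43, 50], col totals [42, 57, 33], n=132
χ² = (4−12.41)²/12.41 + (21−16.84)²/16.84 + (14−9.75)²/9.75 + (14−13.68)²/13.68 + (19−18.57)²/18.57 + (10−10.75)²/10.75 + (24−15.91)²/15.91 + (17−21.59)²/21.59 + (9−12.50)²/12.50 = 14.7189
df = 4

test statistic = 14.719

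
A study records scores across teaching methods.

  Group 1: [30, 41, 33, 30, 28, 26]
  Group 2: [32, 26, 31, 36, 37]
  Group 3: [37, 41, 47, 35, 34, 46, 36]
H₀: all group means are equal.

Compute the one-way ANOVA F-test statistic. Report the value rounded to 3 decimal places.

Group means [31.33, 32.40, 39.43], grand mean 34.778
SSB = Σnᵢ(x̄ᵢ−x̄)² = 250.863; SSW = ΣΣ(x−x̄ᵢ)² = 386.248
MSB = 250.863/2 = 125.4317; MSW = 386.248/15 = 25.7498
F = MSB/MSW = 4.8712
df = (2, 15)

test statistic = 4.871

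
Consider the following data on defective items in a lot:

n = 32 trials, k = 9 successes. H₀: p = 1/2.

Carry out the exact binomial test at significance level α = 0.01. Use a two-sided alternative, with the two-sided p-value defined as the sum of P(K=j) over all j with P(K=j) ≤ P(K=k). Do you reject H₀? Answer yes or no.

Exact binomial: n=32, k=9, p₀=1/2=0.5000
P(X=j) = C(n,j)·p₀^j·(1−p₀)^(n−j); p = Σ P(X=j) over j with P(X=j) ≤ P(X=9)
p-value (two-sided) = 0.02006
At α=0.01: p ≥ α → fail to reject H₀

reject H₀: no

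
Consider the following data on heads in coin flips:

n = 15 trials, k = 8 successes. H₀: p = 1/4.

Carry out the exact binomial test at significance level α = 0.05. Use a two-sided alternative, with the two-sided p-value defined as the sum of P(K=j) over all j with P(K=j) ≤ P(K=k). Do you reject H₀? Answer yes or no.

Exact binomial: n=15, k=8, p₀=1/4=0.2500
P(X=j) = C(n,j)·p₀^j·(1−p₀)^(n−j); p = Σ P(X=j) over j with P(X=j) ≤ P(X=8)
p-value (two-sided) = 0.01730
At α=0.05: p < α → reject H₀

reject H₀: yes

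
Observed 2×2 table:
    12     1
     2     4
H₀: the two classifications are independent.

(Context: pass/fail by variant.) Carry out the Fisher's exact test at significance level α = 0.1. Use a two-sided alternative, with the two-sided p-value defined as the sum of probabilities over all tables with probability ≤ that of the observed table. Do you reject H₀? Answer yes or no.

Margins: r₁=13, r₂=6, c₁=14, c₂=5, n=19
p_obs = C(13,12)·C(6,2)/C(19,14); sum pmf over tables with pmf ≤ p_obs
p-value (two-sided) = 0.01729
At α=0.1: p < α → reject H₀

reject H₀: yes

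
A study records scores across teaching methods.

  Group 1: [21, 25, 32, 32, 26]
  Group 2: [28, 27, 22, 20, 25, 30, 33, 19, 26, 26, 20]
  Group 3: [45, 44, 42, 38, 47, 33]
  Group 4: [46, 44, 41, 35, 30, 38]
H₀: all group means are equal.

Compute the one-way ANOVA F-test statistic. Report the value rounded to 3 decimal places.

test statistic = 19.703

Group means [27.20, 25.09, 41.50, 39.00], grand mean 31.964
SSB = Σnᵢ(x̄ᵢ−x̄)² = 1475.755; SSW = ΣΣ(x−x̄ᵢ)² = 599.209
MSB = 1475.755/3 = 491.9184; MSW = 599.209/24 = 24.9670
F = MSB/MSW = 19.7027
df = (3, 24)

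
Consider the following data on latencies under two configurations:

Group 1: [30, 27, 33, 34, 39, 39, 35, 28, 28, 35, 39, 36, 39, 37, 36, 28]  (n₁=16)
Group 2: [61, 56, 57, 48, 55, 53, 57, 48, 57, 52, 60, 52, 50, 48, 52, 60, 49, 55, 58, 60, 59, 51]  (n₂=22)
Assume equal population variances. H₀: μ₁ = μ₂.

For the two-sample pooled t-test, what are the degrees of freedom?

df = n₁ + n₂ − 2 = 16 + 22 − 2 = 36

degrees of freedom = 36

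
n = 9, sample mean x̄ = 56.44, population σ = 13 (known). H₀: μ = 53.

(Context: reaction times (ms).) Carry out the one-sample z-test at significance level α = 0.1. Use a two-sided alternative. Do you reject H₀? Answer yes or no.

reject H₀: no

SE = σ/√n = 13/√9 = 4.3333
z = (x̄−μ₀)/SE = (56.44−53)/4.3333 = 0.7938
p-value (two-sided) = 0.42728
At α=0.1: p ≥ α → fail to reject H₀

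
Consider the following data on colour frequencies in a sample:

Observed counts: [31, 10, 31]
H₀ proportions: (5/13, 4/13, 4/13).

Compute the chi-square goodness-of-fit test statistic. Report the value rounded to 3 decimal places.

n = 72; E_i = n·p_i = [27.69, 22.15, 22.15]
χ² = (31−27.69)²/27.69 + (10−22.15)²/22.15 + (31−22.15)²/22.15 = 10.5951
df = 2

test statistic = 10.595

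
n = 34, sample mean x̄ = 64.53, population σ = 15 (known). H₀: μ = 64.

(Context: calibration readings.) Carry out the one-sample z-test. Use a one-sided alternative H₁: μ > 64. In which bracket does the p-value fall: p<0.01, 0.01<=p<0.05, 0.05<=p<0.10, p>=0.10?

p-value bracket: p>=0.10

SE = σ/√n = 15/√34 = 2.5725
z = (x̄−μ₀)/SE = (64.53−64)/2.5725 = 0.2060
p-value (one-sided, H₁ greater) = 0.41838
→ bracket: p>=0.10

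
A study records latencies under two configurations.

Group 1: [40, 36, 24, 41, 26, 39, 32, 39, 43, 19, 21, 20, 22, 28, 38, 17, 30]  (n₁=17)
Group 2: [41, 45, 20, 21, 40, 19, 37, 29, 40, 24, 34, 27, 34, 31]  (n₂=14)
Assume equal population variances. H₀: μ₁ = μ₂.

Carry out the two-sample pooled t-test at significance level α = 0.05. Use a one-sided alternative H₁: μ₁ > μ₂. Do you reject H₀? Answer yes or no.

reject H₀: no

x̄₁=30.294, s₁=8.823, n₁=17
x̄₂=31.571, s₂=8.510, n₂=14
s_p² = [16·8.823² + 13·8.510²]/29 = 75.4123
SE = √(s_p²·(1/17+1/14)) = 3.1341
t = (30.294−31.571)/3.1341 = -0.4076
df = 29
p-value (one-sided, H₁ greater) = 0.65670
At α=0.05: p ≥ α → fail to reject H₀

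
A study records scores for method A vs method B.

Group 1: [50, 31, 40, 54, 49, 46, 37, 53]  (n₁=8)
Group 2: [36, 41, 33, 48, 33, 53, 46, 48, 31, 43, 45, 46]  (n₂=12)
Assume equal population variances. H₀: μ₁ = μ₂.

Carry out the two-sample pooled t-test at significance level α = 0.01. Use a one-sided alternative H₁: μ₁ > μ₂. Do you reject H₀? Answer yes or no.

reject H₀: no

x̄₁=45.000, s₁=8.211, n₁=8
x̄₂=41.917, s₂=7.103, n₂=12
s_p² = [7·8.211² + 11·7.103²]/18 = 57.0509
SE = √(s_p²·(1/8+1/12)) = 3.4476
t = (45.000−41.917)/3.4476 = 0.8944
df = 18
p-value (one-sided, H₁ greater) = 0.19147
At α=0.01: p ≥ α → fail to reject H₀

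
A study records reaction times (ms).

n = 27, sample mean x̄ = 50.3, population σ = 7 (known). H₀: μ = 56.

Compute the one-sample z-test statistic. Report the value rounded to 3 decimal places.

test statistic = -4.231

SE = σ/√n = 7/√27 = 1.3472
z = (x̄−μ₀)/SE = (50.3−56)/1.3472 = -4.2312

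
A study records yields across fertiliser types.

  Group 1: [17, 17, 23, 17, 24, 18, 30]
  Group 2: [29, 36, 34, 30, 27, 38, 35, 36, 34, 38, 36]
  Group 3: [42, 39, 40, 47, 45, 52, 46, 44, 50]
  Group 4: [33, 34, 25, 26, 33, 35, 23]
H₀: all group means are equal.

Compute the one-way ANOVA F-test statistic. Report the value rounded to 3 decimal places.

test statistic = 41.100

Group means [20.86, 33.91, 45.00, 29.86], grand mean 33.324
SSB = Σnᵢ(x̄ᵢ−x̄)² = 2402.818; SSW = ΣΣ(x−x̄ᵢ)² = 584.623
MSB = 2402.818/3 = 800.9393; MSW = 584.623/30 = 19.4874
F = MSB/MSW = 41.1003
df = (3, 30)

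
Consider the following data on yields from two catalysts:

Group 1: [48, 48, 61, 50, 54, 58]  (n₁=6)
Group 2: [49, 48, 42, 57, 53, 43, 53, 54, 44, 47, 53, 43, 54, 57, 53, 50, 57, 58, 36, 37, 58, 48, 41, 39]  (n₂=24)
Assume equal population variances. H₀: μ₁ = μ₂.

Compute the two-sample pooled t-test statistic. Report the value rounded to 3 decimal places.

test statistic = 1.395

x̄₁=53.167, s₁=5.456, n₁=6
x̄₂=48.917, s₂=6.909, n₂=24
s_p² = [5·5.456² + 23·6.909²]/28 = 44.5238
SE = √(s_p²·(1/6+1/24)) = 3.0456
t = (53.167−48.917)/3.0456 = 1.3954
df = 28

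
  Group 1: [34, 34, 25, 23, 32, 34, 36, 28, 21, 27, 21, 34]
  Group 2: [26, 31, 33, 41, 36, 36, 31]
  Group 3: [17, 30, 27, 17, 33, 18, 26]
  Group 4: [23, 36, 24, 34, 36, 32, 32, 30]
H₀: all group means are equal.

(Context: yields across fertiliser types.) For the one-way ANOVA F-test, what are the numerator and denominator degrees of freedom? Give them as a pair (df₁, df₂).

k = 4 groups, N = 34 total
df = (k−1, N−k) = (4−1, 34−4) = (3, 30)

degrees of freedom = [3, 30]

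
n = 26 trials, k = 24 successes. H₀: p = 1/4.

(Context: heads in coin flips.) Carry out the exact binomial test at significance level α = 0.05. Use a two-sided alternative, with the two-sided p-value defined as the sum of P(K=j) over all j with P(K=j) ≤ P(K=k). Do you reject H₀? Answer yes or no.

reject H₀: yes

Exact binomial: n=26, k=24, p₀=1/4=0.2500
P(X=j) = C(n,j)·p₀^j·(1−p₀)^(n−j); p = Σ P(X=j) over j with P(X=j) ≤ P(X=24)
p-value (two-sided) = 0.00000
At α=0.05: p < α → reject H₀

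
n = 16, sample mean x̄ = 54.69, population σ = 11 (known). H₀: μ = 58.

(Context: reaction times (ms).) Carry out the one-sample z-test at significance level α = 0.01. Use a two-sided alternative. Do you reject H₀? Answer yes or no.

SE = σ/√n = 11/√16 = 2.7500
z = (x̄−μ₀)/SE = (54.69−58)/2.7500 = -1.2036
p-value (two-sided) = 0.22873
At α=0.01: p ≥ α → fail to reject H₀

reject H₀: no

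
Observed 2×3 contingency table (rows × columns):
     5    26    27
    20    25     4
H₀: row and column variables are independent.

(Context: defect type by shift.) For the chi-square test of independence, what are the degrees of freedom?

df = (r−1)(c−1) = (2−1)·(3−1) = 2

degrees of freedom = 2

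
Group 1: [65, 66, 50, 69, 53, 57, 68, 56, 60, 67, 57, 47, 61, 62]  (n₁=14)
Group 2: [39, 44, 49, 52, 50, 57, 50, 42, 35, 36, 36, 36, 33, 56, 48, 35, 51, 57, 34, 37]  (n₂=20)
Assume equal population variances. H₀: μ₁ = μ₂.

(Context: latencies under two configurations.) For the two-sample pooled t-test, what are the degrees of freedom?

degrees of freedom = 32

df = n₁ + n₂ − 2 = 14 + 20 − 2 = 32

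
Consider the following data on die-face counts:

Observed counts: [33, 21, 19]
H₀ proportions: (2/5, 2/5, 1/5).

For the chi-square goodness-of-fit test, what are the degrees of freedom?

degrees of freedom = 2

df = k − 1 = 3 − 1 = 2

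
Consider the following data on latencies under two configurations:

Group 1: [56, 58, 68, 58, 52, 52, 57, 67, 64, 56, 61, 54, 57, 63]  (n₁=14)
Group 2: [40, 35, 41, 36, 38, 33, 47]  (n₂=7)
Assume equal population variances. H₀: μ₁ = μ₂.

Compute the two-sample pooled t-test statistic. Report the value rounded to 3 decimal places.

test statistic = 8.779

x̄₁=58.786, s₁=5.117, n₁=14
x̄₂=38.571, s₂=4.650, n₂=7
s_p² = [13·5.117² + 6·4.650²]/19 = 24.7406
SE = √(s_p²·(1/14+1/7)) = 2.3025
t = (58.786−38.571)/2.3025 = 8.7792
df = 19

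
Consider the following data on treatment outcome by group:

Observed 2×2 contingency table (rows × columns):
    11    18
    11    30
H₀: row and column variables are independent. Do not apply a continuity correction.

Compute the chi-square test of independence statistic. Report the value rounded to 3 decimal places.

test statistic = 0.971

Row totals [29, 41], col totals [22, 48], n=70
χ² = (11−9.11)²/9.11 + (18−19.89)²/19.89 + (11−12.89)²/12.89 + (30−28.11)²/28.11 = 0.9714
df = 1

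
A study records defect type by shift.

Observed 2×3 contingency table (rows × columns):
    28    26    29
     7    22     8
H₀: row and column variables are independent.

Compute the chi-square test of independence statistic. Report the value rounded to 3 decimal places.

test statistic = 8.462

Row totals [83, 37], col totals [35, 48, 37], n=120
χ² = (28−24.21)²/24.21 + (26−33.20)²/33.20 + (29−25.59)²/25.59 + (7−10.79)²/10.79 + (22−14.80)²/14.80 + (8−11.41)²/11.41 = 8.4624
df = 2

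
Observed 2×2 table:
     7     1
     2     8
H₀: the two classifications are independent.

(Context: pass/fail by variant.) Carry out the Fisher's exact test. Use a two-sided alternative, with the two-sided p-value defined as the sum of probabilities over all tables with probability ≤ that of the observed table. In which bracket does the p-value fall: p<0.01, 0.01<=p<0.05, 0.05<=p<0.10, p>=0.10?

Margins: r₁=8, r₂=10, c₁=9, c₂=9, n=18
p_obs = C(8,7)·C(10,2)/C(18,9); sum pmf over tables with pmf ≤ p_obs
p-value (two-sided) = 0.01522
→ bracket: 0.01<=p<0.05

p-value bracket: 0.01<=p<0.05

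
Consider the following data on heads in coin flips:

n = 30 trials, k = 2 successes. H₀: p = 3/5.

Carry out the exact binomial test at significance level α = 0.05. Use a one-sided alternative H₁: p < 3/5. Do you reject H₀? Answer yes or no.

reject H₀: yes

Exact binomial: n=30, k=2, p₀=3/5=0.6000
P(X≤2) from Σ C(n,i)·p₀^i·(1−p₀)^(n−i)
p-value (one-sided, H₁ less) = 0.00000
At α=0.05: p < α → reject H₀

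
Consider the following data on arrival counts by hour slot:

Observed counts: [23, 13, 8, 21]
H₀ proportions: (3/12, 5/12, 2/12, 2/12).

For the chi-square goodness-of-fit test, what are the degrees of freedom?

degrees of freedom = 3

df = k − 1 = 4 − 1 = 3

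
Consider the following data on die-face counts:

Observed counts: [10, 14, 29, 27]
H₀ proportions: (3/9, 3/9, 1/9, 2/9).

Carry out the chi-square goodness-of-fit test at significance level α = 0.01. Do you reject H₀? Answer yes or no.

reject H₀: yes

n = 80; E_i = n·p_i = [26.67, 26.67, 8.89, 17.78]
χ² = (10−26.67)²/26.67 + (14−26.67)²/26.67 + (29−8.89)²/8.89 + (27−17.78)²/17.78 = 66.7187
df = 3
p-value (upper-tail) = 0.00000
At α=0.01: p < α → reject H₀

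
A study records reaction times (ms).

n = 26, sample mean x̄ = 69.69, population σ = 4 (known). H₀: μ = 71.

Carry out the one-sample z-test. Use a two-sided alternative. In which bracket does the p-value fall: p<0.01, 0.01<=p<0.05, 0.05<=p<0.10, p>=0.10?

p-value bracket: 0.05<=p<0.10

SE = σ/√n = 4/√26 = 0.7845
z = (x̄−μ₀)/SE = (69.69−71)/0.7845 = -1.6699
p-value (two-sided) = 0.09493
→ bracket: 0.05<=p<0.10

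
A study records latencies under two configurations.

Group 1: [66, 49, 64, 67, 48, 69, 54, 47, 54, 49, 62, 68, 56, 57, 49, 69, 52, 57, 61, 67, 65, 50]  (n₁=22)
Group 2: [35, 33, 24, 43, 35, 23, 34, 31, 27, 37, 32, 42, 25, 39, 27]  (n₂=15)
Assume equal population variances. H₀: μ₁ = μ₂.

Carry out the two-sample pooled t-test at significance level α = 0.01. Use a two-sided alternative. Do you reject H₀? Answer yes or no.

reject H₀: yes

x̄₁=58.182, s₁=7.805, n₁=22
x̄₂=32.467, s₂=6.323, n₂=15
s_p² = [21·7.805² + 14·6.323²]/35 = 52.5430
SE = √(s_p²·(1/22+1/15)) = 2.4272
t = (58.182−32.467)/2.4272 = 10.5947
df = 35
p-value (two-sided) = 0.00000
At α=0.01: p < α → reject H₀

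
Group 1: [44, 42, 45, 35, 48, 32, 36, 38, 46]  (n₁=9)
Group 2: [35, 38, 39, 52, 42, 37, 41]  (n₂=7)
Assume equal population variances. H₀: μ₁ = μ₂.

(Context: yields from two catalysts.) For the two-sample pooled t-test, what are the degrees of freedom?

degrees of freedom = 14

df = n₁ + n₂ − 2 = 9 + 7 − 2 = 14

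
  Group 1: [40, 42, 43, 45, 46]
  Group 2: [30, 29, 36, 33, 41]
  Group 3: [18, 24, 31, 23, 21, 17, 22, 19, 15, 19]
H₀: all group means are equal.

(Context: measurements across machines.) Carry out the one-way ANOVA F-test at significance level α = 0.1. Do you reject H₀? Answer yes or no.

reject H₀: yes

Group means [43.20, 33.80, 20.90], grand mean 29.700
SSB = Σnᵢ(x̄ᵢ−x̄)² = 1769.700; SSW = ΣΣ(x−x̄ᵢ)² = 300.500
MSB = 1769.700/2 = 884.8500; MSW = 300.500/17 = 17.6765
F = MSB/MSW = 50.0581
df = (2, 17)
p-value (upper-tail) = 0.00000
At α=0.1: p < α → reject H₀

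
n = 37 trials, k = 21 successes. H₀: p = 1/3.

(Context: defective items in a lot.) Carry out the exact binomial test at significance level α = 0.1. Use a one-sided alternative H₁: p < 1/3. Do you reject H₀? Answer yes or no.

reject H₀: no

Exact binomial: n=37, k=21, p₀=1/3=0.3333
P(X≤21) from Σ C(n,i)·p₀^i·(1−p₀)^(n−i)
p-value (one-sided, H₁ less) = 0.99901
At α=0.1: p ≥ α → fail to reject H₀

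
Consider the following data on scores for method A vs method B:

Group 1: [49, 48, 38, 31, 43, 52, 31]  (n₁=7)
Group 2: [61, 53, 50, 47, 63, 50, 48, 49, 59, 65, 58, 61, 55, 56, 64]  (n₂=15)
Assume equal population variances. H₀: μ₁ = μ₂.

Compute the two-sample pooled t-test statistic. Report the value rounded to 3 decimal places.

x̄₁=41.714, s₁=8.597, n₁=7
x̄₂=55.933, s₂=6.170, n₂=15
s_p² = [6·8.597² + 14·6.170²]/20 = 48.8181
SE = √(s_p²·(1/7+1/15)) = 3.1982
t = (41.714−55.933)/3.1982 = -4.4459
df = 20

test statistic = -4.446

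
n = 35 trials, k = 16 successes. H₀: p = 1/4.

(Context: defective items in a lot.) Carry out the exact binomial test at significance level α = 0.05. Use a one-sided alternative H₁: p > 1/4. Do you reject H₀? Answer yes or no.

Exact binomial: n=35, k=16, p₀=1/4=0.2500
P(X≥16) from Σ C(n,i)·p₀^i·(1−p₀)^(n−i)
p-value (one-sided, H₁ greater) = 0.00618
At α=0.05: p < α → reject H₀

reject H₀: yes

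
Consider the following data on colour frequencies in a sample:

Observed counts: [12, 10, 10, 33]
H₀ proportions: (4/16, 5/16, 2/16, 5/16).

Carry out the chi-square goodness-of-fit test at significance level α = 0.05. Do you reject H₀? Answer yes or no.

reject H₀: yes

n = 65; E_i = n·p_i = [16.25, 20.31, 8.12, 20.31]
χ² = (12−16.25)²/16.25 + (10−20.31)²/20.31 + (10−8.12)²/8.12 + (33−20.31)²/20.31 = 14.7046
df = 3
p-value (upper-tail) = 0.00209
At α=0.05: p < α → reject H₀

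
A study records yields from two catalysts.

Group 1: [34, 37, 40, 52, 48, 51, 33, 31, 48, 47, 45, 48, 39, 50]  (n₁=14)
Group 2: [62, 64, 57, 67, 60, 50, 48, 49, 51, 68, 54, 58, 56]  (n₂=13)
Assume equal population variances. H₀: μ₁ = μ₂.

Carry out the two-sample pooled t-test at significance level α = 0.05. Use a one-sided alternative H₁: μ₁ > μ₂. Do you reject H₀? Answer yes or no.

x̄₁=43.071, s₁=7.205, n₁=14
x̄₂=57.231, s₂=6.735, n₂=13
s_p² = [13·7.205² + 12·6.735²]/25 = 48.7695
SE = √(s_p²·(1/14+1/13)) = 2.6898
t = (43.071−57.231)/2.6898 = -5.2641
df = 25
p-value (one-sided, H₁ greater) = 0.99999
At α=0.05: p ≥ α → fail to reject H₀

reject H₀: no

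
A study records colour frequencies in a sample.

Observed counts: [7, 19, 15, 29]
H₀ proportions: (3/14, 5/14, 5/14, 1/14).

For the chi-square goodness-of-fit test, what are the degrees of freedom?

degrees of freedom = 3

df = k − 1 = 4 − 1 = 3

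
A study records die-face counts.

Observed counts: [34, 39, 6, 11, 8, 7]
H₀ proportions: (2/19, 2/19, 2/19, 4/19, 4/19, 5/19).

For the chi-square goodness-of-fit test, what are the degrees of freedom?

df = k − 1 = 6 − 1 = 5

degrees of freedom = 5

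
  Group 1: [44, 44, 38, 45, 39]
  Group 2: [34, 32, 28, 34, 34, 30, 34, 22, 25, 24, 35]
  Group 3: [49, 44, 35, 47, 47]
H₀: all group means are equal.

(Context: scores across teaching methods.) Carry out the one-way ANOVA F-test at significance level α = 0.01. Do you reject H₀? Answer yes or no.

Group means [42.00, 30.18, 44.40], grand mean 36.381
SSB = Σnᵢ(x̄ᵢ−x̄)² = 902.116; SSW = ΣΣ(x−x̄ᵢ)² = 386.836
MSB = 902.116/2 = 451.0580; MSW = 386.836/18 = 21.4909
F = MSB/MSW = 20.9883
df = (2, 18)
p-value (upper-tail) = 0.00002
At α=0.01: p < α → reject H₀

reject H₀: yes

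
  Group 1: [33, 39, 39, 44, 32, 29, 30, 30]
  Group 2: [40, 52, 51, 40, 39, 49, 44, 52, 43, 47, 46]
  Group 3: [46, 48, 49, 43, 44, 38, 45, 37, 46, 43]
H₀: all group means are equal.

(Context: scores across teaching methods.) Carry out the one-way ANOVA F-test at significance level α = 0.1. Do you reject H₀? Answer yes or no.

reject H₀: yes

Group means [34.50, 45.73, 43.90], grand mean 42.000
SSB = Σnᵢ(x̄ᵢ−x̄)² = 638.918; SSW = ΣΣ(x−x̄ᵢ)² = 587.082
MSB = 638.918/2 = 319.4591; MSW = 587.082/26 = 22.5801
F = MSB/MSW = 14.1478
df = (2, 26)
p-value (upper-tail) = 0.00007
At α=0.1: p < α → reject H₀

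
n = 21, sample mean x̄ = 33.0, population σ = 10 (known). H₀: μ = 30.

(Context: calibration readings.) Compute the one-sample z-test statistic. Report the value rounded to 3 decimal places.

test statistic = 1.375

SE = σ/√n = 10/√21 = 2.1822
z = (x̄−μ₀)/SE = (33.0−30)/2.1822 = 1.3748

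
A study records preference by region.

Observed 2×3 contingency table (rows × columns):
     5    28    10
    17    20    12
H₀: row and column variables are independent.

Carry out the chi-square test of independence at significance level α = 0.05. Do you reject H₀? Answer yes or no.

reject H₀: yes

Row totals [43, 49], col totals [22, 48, 22], n=92
χ² = (5−10.28)²/10.28 + (28−22.43)²/22.43 + (10−10.28)²/10.28 + (17−11.72)²/11.72 + (20−25.57)²/25.57 + (12−11.72)²/11.72 = 7.7021
df = 2
p-value (upper-tail) = 0.02126
At α=0.05: p < α → reject H₀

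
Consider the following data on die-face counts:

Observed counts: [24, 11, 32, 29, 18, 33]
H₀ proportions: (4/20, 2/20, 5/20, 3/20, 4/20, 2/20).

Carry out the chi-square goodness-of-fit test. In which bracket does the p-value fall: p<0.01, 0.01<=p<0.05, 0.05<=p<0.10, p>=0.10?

n = 147; E_i = n·p_i = [29.40, 14.70, 36.75, 22.05, 29.40, 14.70]
χ² = (24−29.40)²/29.40 + (11−14.70)²/14.70 + (32−36.75)²/36.75 + (29−22.05)²/22.05 + (18−29.40)²/29.40 + (33−14.70)²/14.70 = 31.9297
df = 5
p-value (upper-tail) = 0.00001
→ bracket: p<0.01

p-value bracket: p<0.01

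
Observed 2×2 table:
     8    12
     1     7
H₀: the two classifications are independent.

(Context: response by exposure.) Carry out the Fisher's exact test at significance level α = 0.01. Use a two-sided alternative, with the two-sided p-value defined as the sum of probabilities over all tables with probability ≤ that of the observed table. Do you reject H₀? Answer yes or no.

Margins: r₁=20, r₂=8, c₁=9, c₂=19, n=28
p_obs = C(20,8)·C(8,1)/C(28,9); sum pmf over tables with pmf ≤ p_obs
p-value (two-sided) = 0.21435
At α=0.01: p ≥ α → fail to reject H₀

reject H₀: no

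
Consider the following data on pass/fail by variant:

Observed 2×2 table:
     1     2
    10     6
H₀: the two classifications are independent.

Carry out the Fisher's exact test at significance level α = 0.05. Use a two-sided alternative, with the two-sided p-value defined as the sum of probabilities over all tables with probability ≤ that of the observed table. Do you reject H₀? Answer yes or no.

reject H₀: no

Margins: r₁=3, r₂=16, c₁=11, c₂=8, n=19
p_obs = C(3,1)·C(16,10)/C(19,11); sum pmf over tables with pmf ≤ p_obs
p-value (two-sided) = 0.54592
At α=0.05: p ≥ α → fail to reject H₀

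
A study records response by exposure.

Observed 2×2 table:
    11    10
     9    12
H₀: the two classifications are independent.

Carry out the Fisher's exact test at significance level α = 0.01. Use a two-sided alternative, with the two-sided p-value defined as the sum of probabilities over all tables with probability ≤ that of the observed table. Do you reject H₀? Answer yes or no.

Margins: r₁=21, r₂=21, c₁=20, c₂=22, n=42
p_obs = C(21,11)·C(21,9)/C(42,20); sum pmf over tables with pmf ≤ p_obs
p-value (two-sided) = 0.75786
At α=0.01: p ≥ α → fail to reject H₀

reject H₀: no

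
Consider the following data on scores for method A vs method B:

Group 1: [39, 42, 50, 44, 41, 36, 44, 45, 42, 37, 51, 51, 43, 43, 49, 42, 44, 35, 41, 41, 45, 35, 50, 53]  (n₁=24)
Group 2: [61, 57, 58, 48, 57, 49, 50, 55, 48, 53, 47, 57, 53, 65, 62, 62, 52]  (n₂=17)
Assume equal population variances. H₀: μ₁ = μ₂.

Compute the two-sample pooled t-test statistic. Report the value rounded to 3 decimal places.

x̄₁=43.458, s₁=5.158, n₁=24
x̄₂=54.941, s₂=5.562, n₂=17
s_p² = [23·5.158² + 16·5.562²]/39 = 28.3820
SE = √(s_p²·(1/24+1/17)) = 1.6888
t = (43.458−54.941)/1.6888 = -6.7993
df = 39

test statistic = -6.799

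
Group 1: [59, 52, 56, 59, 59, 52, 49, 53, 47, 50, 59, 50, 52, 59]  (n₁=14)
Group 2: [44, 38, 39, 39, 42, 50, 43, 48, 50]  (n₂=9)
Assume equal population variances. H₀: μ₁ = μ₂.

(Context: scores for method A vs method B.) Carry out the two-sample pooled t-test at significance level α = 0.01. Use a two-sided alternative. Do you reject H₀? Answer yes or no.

reject H₀: yes

x̄₁=54.000, s₁=4.368, n₁=14
x̄₂=43.667, s₂=4.717, n₂=9
s_p² = [13·4.368² + 8·4.717²]/21 = 20.2857
SE = √(s_p²·(1/14+1/9)) = 1.9243
t = (54.000−43.667)/1.9243 = 5.3699
df = 21
p-value (two-sided) = 0.00003
At α=0.01: p < α → reject H₀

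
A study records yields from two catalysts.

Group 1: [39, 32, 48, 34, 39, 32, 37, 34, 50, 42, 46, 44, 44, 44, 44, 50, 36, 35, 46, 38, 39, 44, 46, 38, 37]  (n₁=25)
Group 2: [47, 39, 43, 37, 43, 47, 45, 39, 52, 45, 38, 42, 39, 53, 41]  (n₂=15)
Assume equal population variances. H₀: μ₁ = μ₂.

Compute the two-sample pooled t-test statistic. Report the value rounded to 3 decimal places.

x̄₁=40.720, s₁=5.451, n₁=25
x̄₂=43.333, s₂=4.880, n₂=15
s_p² = [24·5.451² + 14·4.880²]/38 = 27.5361
SE = √(s_p²·(1/25+1/15)) = 1.7138
t = (40.720−43.333)/1.7138 = -1.5249
df = 38

test statistic = -1.525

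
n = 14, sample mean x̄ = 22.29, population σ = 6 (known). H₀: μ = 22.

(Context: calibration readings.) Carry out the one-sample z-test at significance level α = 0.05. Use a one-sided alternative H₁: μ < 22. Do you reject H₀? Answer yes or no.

SE = σ/√n = 6/√14 = 1.6036
z = (x̄−μ₀)/SE = (22.29−22)/1.6036 = 0.1808
p-value (one-sided, H₁ less) = 0.57176
At α=0.05: p ≥ α → fail to reject H₀

reject H₀: no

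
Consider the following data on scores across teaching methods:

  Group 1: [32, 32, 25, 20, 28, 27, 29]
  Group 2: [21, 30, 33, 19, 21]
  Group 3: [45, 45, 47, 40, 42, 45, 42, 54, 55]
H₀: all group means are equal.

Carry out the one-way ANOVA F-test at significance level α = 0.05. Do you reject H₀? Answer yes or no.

Group means [27.57, 24.80, 46.11], grand mean 34.857
SSB = Σnᵢ(x̄ᵢ−x̄)² = 2017.168; SSW = ΣΣ(x−x̄ᵢ)² = 479.403
MSB = 2017.168/2 = 1008.5841; MSW = 479.403/18 = 26.6335
F = MSB/MSW = 37.8690
df = (2, 18)
p-value (upper-tail) = 0.00000
At α=0.05: p < α → reject H₀

reject H₀: yes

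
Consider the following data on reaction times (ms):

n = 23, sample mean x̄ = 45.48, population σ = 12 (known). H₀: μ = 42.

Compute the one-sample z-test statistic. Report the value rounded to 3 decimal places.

SE = σ/√n = 12/√23 = 2.5022
z = (x̄−μ₀)/SE = (45.48−42)/2.5022 = 1.3908

test statistic = 1.391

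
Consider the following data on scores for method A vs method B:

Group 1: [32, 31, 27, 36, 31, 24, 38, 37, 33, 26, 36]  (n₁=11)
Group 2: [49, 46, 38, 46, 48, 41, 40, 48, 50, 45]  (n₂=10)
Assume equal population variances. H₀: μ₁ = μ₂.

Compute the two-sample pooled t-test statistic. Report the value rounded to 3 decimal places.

x̄₁=31.909, s₁=4.700, n₁=11
x̄₂=45.100, s₂=4.095, n₂=10
s_p² = [10·4.700² + 9·4.095²]/19 = 19.5689
SE = √(s_p²·(1/11+1/10)) = 1.9328
t = (31.909−45.100)/1.9328 = -6.8246
df = 19

test statistic = -6.825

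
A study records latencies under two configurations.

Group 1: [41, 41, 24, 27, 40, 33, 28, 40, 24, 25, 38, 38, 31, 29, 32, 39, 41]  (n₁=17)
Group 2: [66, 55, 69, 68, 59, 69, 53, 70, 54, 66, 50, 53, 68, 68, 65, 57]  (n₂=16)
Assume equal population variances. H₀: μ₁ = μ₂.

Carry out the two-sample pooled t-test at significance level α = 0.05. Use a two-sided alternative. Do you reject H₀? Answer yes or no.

x̄₁=33.588, s₁=6.510, n₁=17
x̄₂=61.875, s₂=7.136, n₂=16
s_p² = [16·6.510² + 15·7.136²]/31 = 46.5119
SE = √(s_p²·(1/17+1/16)) = 2.3755
t = (33.588−61.875)/2.3755 = -11.9077
df = 31
p-value (two-sided) = 0.00000
At α=0.05: p < α → reject H₀

reject H₀: yes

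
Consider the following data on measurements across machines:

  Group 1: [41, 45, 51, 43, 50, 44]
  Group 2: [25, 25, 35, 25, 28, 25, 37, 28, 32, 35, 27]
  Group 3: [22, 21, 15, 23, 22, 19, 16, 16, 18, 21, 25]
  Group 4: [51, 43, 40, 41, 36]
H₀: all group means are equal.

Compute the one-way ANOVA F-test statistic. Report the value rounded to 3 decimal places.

Group means [45.67, 29.27, 19.82, 42.20], grand mean 31.061
SSB = Σnᵢ(x̄ᵢ−x̄)² = 3325.927; SSW = ΣΣ(x−x̄ᵢ)² = 521.952
MSB = 3325.927/3 = 1108.6424; MSW = 521.952/29 = 17.9983
F = MSB/MSW = 61.5970
df = (3, 29)

test statistic = 61.597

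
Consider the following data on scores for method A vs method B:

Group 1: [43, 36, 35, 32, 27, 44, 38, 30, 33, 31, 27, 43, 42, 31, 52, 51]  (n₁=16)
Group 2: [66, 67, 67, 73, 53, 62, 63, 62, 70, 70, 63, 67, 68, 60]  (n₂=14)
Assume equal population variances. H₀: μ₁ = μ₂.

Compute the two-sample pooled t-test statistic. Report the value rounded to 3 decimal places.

test statistic = -11.334

x̄₁=37.188, s₁=7.893, n₁=16
x̄₂=65.071, s₂=5.045, n₂=14
s_p² = [15·7.893² + 13·5.045²]/28 = 45.1916
SE = √(s_p²·(1/16+1/14)) = 2.4602
t = (37.188−65.071)/2.4602 = -11.3341
df = 28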